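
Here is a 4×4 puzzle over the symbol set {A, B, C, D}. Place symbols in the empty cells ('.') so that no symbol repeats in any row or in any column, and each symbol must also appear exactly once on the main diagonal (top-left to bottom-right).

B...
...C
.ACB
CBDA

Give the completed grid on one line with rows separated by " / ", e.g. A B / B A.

B C A D / A D B C / D A C B / C B D A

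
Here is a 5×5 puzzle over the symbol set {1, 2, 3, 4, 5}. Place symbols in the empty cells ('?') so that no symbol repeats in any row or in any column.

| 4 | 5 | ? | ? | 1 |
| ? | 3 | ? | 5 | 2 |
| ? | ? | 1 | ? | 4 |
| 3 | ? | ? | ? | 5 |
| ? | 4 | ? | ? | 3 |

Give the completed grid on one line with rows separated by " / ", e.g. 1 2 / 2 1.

4 5 3 2 1 / 1 3 4 5 2 / 5 2 1 3 4 / 3 1 2 4 5 / 2 4 5 1 3

(r2,c1) = 1
(r2,c3) = 4
(r3,c2) = 2
(r3,c4) = 3
(r4,c2) = 1
(r4,c3) = 2
(r4,c4) = 4
(r5,c3) = 5
(r1,c3) = 3
(r1,c4) = 2
(r3,c1) = 5
(r5,c1) = 2
(r5,c4) = 1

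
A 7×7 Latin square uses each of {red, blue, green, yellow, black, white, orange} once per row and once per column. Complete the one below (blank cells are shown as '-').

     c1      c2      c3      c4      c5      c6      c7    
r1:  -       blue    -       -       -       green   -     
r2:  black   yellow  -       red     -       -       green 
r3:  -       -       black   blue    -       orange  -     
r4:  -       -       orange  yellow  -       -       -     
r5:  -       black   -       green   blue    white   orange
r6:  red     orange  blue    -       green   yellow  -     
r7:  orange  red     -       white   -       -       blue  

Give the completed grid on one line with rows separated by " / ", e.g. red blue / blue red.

white blue yellow orange black green red / black yellow white red orange blue green / green white black blue red orange yellow / blue green orange yellow white red black / yellow black red green blue white orange / red orange blue black green yellow white / orange red green white yellow black blue

(r2,c3): row 2 has {red,green,yellow,black}; column 3 has {blue,black,orange}, so it must be white.
(r2,c5): row 2 has {red,green,yellow,black,white}; column 5 has {blue,green}, so it must be orange.
(r2,c6): row 2 has {red,green,yellow,black,white,orange}; column 6 has {green,yellow,white,orange}, so it must be blue.
(r5,c1): row 5 has {blue,green,black,white,orange}; column 1 has {red,black,orange}, so it must be yellow.
(r5,c3): row 5 has {blue,green,yellow,black,white,orange}; column 3 has {blue,black,white,orange}, so it must be red.
(r6,c4): row 6 has {red,blue,green,yellow,orange}; column 4 has {red,blue,green,yellow,white}, so it must be black.
(r6,c7): row 6 has {red,blue,green,yellow,black,orange}; column 7 has {blue,green,orange}, so it must be white.
(r7,c6): row 7 has {red,blue,white,orange}; column 6 has {blue,green,yellow,white,orange}, so it must be black.
(r1,c1): row 1 has {blue,green}; column 1 has {red,yellow,black,orange}, so it must be white.
(r1,c3): row 1 has {blue,green,white}; column 3 has {red,blue,black,white,orange}, so it must be yellow.
(r1,c4): row 1 has {blue,green,yellow,white}; column 4 has {red,blue,green,yellow,black,white}, so it must be orange.
(r3,c1): row 3 has {blue,black,orange}; column 1 has {red,yellow,black,white,orange}, so it must be green.
(r3,c2): row 3 has {blue,green,black,orange}; column 2 has {red,blue,yellow,black,orange}, so it must be white.
(r4,c1): row 4 has {yellow,orange}; column 1 has {red,green,yellow,black,white,orange}, so it must be blue.
(r4,c2): row 4 has {blue,yellow,orange}; column 2 has {red,blue,yellow,black,white,orange}, so it must be green.
(r4,c6): row 4 has {blue,green,yellow,orange}; column 6 has {blue,green,yellow,black,white,orange}, so it must be red.
(r4,c7): row 4 has {red,blue,green,yellow,orange}; column 7 has {blue,green,white,orange}, so it must be black.
(r7,c3): row 7 has {red,blue,black,white,orange}; column 3 has {red,blue,yellow,black,white,orange}, so it must be green.
(r7,c5): row 7 has {red,blue,green,black,white,orange}; column 5 has {blue,green,orange}, so it must be yellow.
(r1,c7): row 1 has {blue,green,yellow,white,orange}; column 7 has {blue,green,black,white,orange}, so it must be red.
(r3,c5): row 3 has {blue,green,black,white,orange}; column 5 has {blue,green,yellow,orange}, so it must be red.
(r3,c7): row 3 has {red,blue,green,black,white,orange}; column 7 has {red,blue,green,black,white,orange}, so it must be yellow.
(r4,c5): row 4 has {red,blue,green,yellow,black,orange}; column 5 has {red,blue,green,yellow,orange}, so it must be white.
(r1,c5): row 1 has {red,blue,green,yellow,white,orange}; column 5 has {red,blue,green,yellow,white,orange}, so it must be black.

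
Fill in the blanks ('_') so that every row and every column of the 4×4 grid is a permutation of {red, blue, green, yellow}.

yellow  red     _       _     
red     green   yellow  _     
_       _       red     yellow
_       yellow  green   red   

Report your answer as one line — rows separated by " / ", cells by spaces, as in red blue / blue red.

yellow red blue green / red green yellow blue / green blue red yellow / blue yellow green red

(r1,c3) = blue
(r1,c4) = green
(r2,c4) = blue
(r3,c2) = blue
(r4,c1) = blue
(r3,c1) = green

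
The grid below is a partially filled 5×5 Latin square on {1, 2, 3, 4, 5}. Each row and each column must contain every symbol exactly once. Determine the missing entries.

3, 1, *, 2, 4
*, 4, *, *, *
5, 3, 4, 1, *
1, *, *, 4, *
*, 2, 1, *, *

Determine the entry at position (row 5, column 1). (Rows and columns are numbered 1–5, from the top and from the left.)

(r1,c3): row 1 has {1,2,3,4}; column 3 has {1,4}, so it must be 5.
(r2,c1): row 2 has {4}; column 1 has {1,3,5}, so it must be 2.
(r2,c3): row 2 has {2,4}; column 3 has {1,4,5}, so it must be 3.
(r2,c4): row 2 has {2,3,4}; column 4 has {1,2,4}, so it must be 5.
(r2,c5): row 2 has {2,3,4,5}; column 5 has {4}, so it must be 1.
(r3,c5): row 3 has {1,3,4,5}; column 5 has {1,4}, so it must be 2.
(r4,c2): row 4 has {1,4}; column 2 has {1,2,3,4}, so it must be 5.
(r4,c3): row 4 has {1,4,5}; column 3 has {1,3,4,5}, so it must be 2.
(r4,c5): row 4 has {1,2,4,5}; column 5 has {1,2,4}, so it must be 3.
(r5,c1): row 5 has {1,2}; column 1 has {1,2,3,5}, so it must be 4.

4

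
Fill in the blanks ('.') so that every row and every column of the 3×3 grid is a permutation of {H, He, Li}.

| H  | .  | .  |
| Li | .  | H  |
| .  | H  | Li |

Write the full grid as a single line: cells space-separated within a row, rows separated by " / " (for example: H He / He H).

(r1,c3) = He
(r2,c2) = He
(r3,c1) = He
(r1,c2) = Li

H Li He / Li He H / He H Li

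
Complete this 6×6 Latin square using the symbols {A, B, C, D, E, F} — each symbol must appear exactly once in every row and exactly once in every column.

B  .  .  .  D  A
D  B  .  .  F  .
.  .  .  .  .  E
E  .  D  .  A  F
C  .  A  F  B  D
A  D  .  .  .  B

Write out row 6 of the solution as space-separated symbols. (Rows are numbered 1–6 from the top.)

(r2,c6) = C
(r3,c1) = F
(r3,c5) = C
(r4,c2) = C
(r4,c4) = B
(r5,c2) = E
(r6,c5) = E
(r1,c2) = F
(r2,c3) = E
(r2,c4) = A
(r3,c2) = A
(r3,c3) = B
(r3,c4) = D
(r6,c4) = C
(r1,c3) = C
(r1,c4) = E
(r6,c3) = F

A D F C E B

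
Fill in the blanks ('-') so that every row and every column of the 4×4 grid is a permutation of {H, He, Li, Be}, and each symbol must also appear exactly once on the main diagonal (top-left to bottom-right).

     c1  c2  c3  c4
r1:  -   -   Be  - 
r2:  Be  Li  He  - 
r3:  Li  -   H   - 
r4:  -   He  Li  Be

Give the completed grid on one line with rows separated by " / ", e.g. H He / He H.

He H Be Li / Be Li He H / Li Be H He / H He Li Be

(r1,c1) = He
(r1,c2) = H
(r1,c4) = Li
(r2,c4) = H
(r3,c2) = Be
(r3,c4) = He
(r4,c1) = H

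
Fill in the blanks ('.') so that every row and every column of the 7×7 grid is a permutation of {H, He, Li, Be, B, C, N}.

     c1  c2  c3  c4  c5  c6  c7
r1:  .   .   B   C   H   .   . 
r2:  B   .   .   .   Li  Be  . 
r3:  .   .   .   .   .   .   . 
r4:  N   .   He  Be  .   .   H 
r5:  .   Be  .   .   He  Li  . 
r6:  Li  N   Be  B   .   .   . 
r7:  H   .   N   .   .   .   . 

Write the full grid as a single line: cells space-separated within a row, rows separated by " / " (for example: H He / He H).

Be He B C H N Li / B H C He Li Be N / He C Li H N B Be / N Li He Be B C H / C Be H N He Li B / Li N Be B C H He / H B N Li Be He C

(r5,c1): row 5 has {He,Li,Be}; column 1 has {H,Li,B,N}, so it must be C.
(r5,c3): row 5 has {He,Li,Be,C}; column 3 has {He,Be,B,N}, so it must be H.
(r5,c4): row 5 has {H,He,Li,Be,C}; column 4 has {Be,B,C}, so it must be N.
(r5,c7): row 5 has {H,He,Li,Be,C,N}; column 7 has {H}, so it must be B.
(r6,c5): row 6 has {Li,Be,B,N}; column 5 has {H,He,Li}, so it must be C.
(r6,c7): row 6 has {Li,Be,B,C,N}; column 7 has {H,B}, so it must be He.
(r2,c3): row 2 has {Li,Be,B}; column 3 has {H,He,Be,B,N}, so it must be C.
(r2,c7): row 2 has {Li,Be,B,C}; column 7 has {H,He,B}, so it must be N.
(r3,c3): row 3 is empty so far; column 3 has {H,He,Be,B,C,N}, so it must be Li.
(r4,c5): row 4 has {H,He,Be,N}; column 5 has {H,He,Li,C}, so it must be B.
(r4,c6): row 4 has {H,He,Be,B,N}; column 6 has {Li,Be}, so it must be C.
(r6,c6): row 6 has {He,Li,Be,B,C,N}; column 6 has {Li,Be,C}, so it must be H.
(r7,c5): row 7 has {H,N}; column 5 has {H,He,Li,B,C}, so it must be Be.
(r3,c5): row 3 has {Li}; column 5 has {H,He,Li,Be,B,C}, so it must be N.
(r4,c2): row 4 has {H,He,Be,B,C,N}; column 2 has {Be,N}, so it must be Li.
(r1,c2): row 1 has {H,B,C}; column 2 has {Li,Be,N}, so it must be He.
(r1,c6): row 1 has {H,He,B,C}; column 6 has {H,Li,Be,C}, so it must be N.
(r2,c2): row 2 has {Li,Be,B,C,N}; column 2 has {He,Li,Be,N}, so it must be H.
(r2,c4): row 2 has {H,Li,Be,B,C,N}; column 4 has {Be,B,C,N}, so it must be He.
(r3,c4): row 3 has {Li,N}; column 4 has {He,Be,B,C,N}, so it must be H.
(r7,c4): row 7 has {H,Be,N}; column 4 has {H,He,Be,B,C,N}, so it must be Li.
(r7,c7): row 7 has {H,Li,Be,N}; column 7 has {H,He,B,N}, so it must be C.
(r1,c1): row 1 has {H,He,B,C,N}; column 1 has {H,Li,B,C,N}, so it must be Be.
(r1,c7): row 1 has {H,He,Be,B,C,N}; column 7 has {H,He,B,C,N}, so it must be Li.
(r3,c1): row 3 has {H,Li,N}; column 1 has {H,Li,Be,B,C,N}, so it must be He.
(r3,c6): row 3 has {H,He,Li,N}; column 6 has {H,Li,Be,C,N}, so it must be B.
(r3,c7): row 3 has {H,He,Li,B,N}; column 7 has {H,He,Li,B,C,N}, so it must be Be.
(r7,c2): row 7 has {H,Li,Be,C,N}; column 2 has {H,He,Li,Be,N}, so it must be B.
(r7,c6): row 7 has {H,Li,Be,B,C,N}; column 6 has {H,Li,Be,B,C,N}, so it must be He.
(r3,c2): row 3 has {H,He,Li,Be,B,N}; column 2 has {H,He,Li,Be,B,N}, so it must be C.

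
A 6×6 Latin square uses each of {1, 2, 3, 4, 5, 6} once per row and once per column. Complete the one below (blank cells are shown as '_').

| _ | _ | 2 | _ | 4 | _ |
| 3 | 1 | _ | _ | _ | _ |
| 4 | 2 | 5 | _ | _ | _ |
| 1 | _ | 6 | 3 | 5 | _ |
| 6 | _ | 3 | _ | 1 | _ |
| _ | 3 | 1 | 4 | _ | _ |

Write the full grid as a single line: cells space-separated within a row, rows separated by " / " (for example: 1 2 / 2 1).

5 6 2 1 4 3 / 3 1 4 5 2 6 / 4 2 5 6 3 1 / 1 4 6 3 5 2 / 6 5 3 2 1 4 / 2 3 1 4 6 5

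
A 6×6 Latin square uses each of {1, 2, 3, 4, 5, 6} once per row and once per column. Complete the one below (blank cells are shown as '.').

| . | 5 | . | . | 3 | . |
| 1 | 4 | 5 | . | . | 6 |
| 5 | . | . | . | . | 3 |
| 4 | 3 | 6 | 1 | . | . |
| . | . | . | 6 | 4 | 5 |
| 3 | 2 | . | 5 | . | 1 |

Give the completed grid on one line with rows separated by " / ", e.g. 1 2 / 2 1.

6 5 1 2 3 4 / 1 4 5 3 2 6 / 5 6 2 4 1 3 / 4 3 6 1 5 2 / 2 1 3 6 4 5 / 3 2 4 5 6 1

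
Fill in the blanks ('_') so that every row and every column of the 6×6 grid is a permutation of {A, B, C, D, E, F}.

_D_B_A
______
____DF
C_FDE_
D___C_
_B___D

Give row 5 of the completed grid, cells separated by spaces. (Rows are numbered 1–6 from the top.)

D F B A C E

(r1,c5) = F
(r4,c2) = A
(r4,c6) = B
(r5,c6) = E
(r6,c5) = A
(r1,c1) = E
(r1,c3) = C
(r2,c5) = B
(r2,c6) = C
(r5,c2) = F
(r5,c4) = A
(r6,c1) = F
(r6,c3) = E
(r6,c4) = C
(r2,c1) = A
(r2,c2) = E
(r2,c3) = D
(r2,c4) = F
(r3,c1) = B
(r3,c2) = C
(r3,c3) = A
(r3,c4) = E
(r5,c3) = B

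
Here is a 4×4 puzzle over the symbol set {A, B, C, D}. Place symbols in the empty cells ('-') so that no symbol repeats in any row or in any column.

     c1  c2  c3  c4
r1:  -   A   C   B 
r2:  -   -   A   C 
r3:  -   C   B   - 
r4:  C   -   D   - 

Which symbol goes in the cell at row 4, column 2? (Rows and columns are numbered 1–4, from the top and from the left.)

B

(r1,c1) = D
(r2,c1) = B
(r2,c2) = D
(r3,c1) = A
(r3,c4) = D
(r4,c2) = B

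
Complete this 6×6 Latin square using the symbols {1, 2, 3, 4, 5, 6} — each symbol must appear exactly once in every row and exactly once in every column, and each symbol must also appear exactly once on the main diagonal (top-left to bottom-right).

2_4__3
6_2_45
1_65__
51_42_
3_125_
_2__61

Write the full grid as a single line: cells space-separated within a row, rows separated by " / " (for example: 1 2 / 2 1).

Cell (r1,c5): row 1 has {2,3,4}; column 5 has {2,4,5,6} → 1.
Cell (r2,c2): row 2 has {2,4,5,6}; column 2 has {1,2}; the diagonal has {1,2,4,5,6} → 3.
Cell (r2,c4): row 2 has {2,3,4,5,6}; column 4 has {2,4,5} → 1.
Cell (r3,c2): row 3 has {1,5,6}; column 2 has {1,2,3} → 4.
Cell (r3,c5): row 3 has {1,4,5,6}; column 5 has {1,2,4,5,6} → 3.
Cell (r3,c6): row 3 has {1,3,4,5,6}; column 6 has {1,3,5} → 2.
Cell (r4,c3): row 4 has {1,2,4,5}; column 3 has {1,2,4,6} → 3.
Cell (r4,c6): row 4 has {1,2,3,4,5}; column 6 has {1,2,3,5} → 6.
Cell (r5,c2): row 5 has {1,2,3,5}; column 2 has {1,2,3,4} → 6.
Cell (r5,c6): row 5 has {1,2,3,5,6}; column 6 has {1,2,3,5,6} → 4.
Cell (r6,c1): row 6 has {1,2,6}; column 1 has {1,2,3,5,6} → 4.
Cell (r6,c3): row 6 has {1,2,4,6}; column 3 has {1,2,3,4,6} → 5.
Cell (r6,c4): row 6 has {1,2,4,5,6}; column 4 has {1,2,4,5} → 3.
Cell (r1,c2): row 1 has {1,2,3,4}; column 2 has {1,2,3,4,6} → 5.
Cell (r1,c4): row 1 has {1,2,3,4,5}; column 4 has {1,2,3,4,5} → 6.

2 5 4 6 1 3 / 6 3 2 1 4 5 / 1 4 6 5 3 2 / 5 1 3 4 2 6 / 3 6 1 2 5 4 / 4 2 5 3 6 1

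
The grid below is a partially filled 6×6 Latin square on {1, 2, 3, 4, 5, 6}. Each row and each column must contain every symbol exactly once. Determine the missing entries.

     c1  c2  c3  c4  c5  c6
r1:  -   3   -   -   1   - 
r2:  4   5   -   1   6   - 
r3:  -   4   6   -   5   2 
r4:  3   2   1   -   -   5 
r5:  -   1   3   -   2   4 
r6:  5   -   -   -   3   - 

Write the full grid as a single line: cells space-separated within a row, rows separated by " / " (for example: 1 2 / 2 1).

2 3 5 4 1 6 / 4 5 2 1 6 3 / 1 4 6 3 5 2 / 3 2 1 6 4 5 / 6 1 3 5 2 4 / 5 6 4 2 3 1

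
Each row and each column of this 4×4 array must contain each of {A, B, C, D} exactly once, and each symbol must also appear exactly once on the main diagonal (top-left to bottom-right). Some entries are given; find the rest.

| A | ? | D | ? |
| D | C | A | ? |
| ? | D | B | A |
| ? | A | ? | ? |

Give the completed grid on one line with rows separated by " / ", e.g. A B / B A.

A B D C / D C A B / C D B A / B A C D

(r1,c2): row 1 has {A,D}; column 2 has {A,C,D}, so it must be B.
(r1,c4): row 1 has {A,B,D}; column 4 has {A}, so it must be C.
(r2,c4): row 2 has {A,C,D}; column 4 has {A,C}, so it must be B.
(r3,c1): row 3 has {A,B,D}; column 1 has {A,D}, so it must be C.
(r4,c1): row 4 has {A}; column 1 has {A,C,D}, so it must be B.
(r4,c3): row 4 has {A,B}; column 3 has {A,B,D}, so it must be C.
(r4,c4): row 4 has {A,B,C}; column 4 has {A,B,C}; the diagonal has {A,B,C}, so it must be D.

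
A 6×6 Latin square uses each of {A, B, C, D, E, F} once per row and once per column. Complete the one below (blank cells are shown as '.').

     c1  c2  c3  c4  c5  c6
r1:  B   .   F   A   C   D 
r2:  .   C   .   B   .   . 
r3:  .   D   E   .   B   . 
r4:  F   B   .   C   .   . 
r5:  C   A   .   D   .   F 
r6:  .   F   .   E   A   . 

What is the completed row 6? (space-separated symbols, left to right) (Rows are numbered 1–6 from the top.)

D F C E A B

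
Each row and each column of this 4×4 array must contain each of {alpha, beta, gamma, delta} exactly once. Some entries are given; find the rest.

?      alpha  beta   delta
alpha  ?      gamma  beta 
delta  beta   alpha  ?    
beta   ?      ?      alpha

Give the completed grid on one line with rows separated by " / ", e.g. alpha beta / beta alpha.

gamma alpha beta delta / alpha delta gamma beta / delta beta alpha gamma / beta gamma delta alpha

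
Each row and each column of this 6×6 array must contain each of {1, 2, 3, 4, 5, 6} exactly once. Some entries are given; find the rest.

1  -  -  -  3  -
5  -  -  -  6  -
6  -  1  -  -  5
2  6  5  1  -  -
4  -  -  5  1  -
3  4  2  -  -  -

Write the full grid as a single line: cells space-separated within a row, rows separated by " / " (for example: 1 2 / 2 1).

1 5 6 2 3 4 / 5 1 4 3 6 2 / 6 3 1 4 2 5 / 2 6 5 1 4 3 / 4 2 3 5 1 6 / 3 4 2 6 5 1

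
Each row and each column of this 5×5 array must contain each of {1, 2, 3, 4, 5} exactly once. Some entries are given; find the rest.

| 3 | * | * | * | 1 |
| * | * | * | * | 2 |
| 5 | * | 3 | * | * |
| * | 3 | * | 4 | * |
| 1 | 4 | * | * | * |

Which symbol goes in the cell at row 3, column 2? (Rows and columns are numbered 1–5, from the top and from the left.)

Cell (r2,c1): row 2 has {2}; column 1 has {1,3,5} → 4.
Cell (r3,c5): row 3 has {3,5}; column 5 has {1,2} → 4.
Cell (r4,c1): row 4 has {3,4}; column 1 has {1,3,4,5} → 2.
Cell (r4,c5): row 4 has {2,3,4}; column 5 has {1,2,4} → 5.
Cell (r5,c5): row 5 has {1,4}; column 5 has {1,2,4,5} → 3.
Cell (r4,c3): row 4 has {2,3,4,5}; column 3 has {3} → 1.
Cell (r2,c3): row 2 has {2,4}; column 3 has {1,3} → 5.
Cell (r5,c3): row 5 has {1,3,4}; column 3 has {1,3,5} → 2.
Cell (r5,c4): row 5 has {1,2,3,4}; column 4 has {4} → 5.
Cell (r1,c3): row 1 has {1,3}; column 3 has {1,2,3,5} → 4.
Cell (r1,c4): row 1 has {1,3,4}; column 4 has {4,5} → 2.
Cell (r2,c2): row 2 has {2,4,5}; column 2 has {3,4} → 1.
Cell (r2,c4): row 2 has {1,2,4,5}; column 4 has {2,4,5} → 3.
Cell (r3,c2): row 3 has {3,4,5}; column 2 has {1,3,4} → 2.

2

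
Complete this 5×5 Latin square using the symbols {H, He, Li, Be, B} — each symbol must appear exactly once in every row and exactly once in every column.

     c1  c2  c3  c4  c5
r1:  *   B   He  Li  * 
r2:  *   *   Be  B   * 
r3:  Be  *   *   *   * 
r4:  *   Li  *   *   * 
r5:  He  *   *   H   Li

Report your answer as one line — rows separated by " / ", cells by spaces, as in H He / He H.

H B He Li Be / Li He Be B H / Be H Li He B / B Li H Be He / He Be B H Li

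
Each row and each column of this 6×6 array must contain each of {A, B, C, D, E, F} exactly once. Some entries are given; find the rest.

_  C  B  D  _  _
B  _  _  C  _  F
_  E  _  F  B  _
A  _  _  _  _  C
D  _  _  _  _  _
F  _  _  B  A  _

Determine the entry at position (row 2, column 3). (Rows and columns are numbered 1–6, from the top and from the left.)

(r1,c1): row 1 has {B,C,D}; column 1 has {A,B,D,F}, so it must be E.
(r1,c5): row 1 has {B,C,D,E}; column 5 has {A,B}, so it must be F.
(r1,c6): row 1 has {B,C,D,E,F}; column 6 has {C,F}, so it must be A.
(r3,c1): row 3 has {B,E,F}; column 1 has {A,B,D,E,F}, so it must be C.
(r3,c6): row 3 has {B,C,E,F}; column 6 has {A,C,F}, so it must be D.
(r4,c4): row 4 has {A,C}; column 4 has {B,C,D,F}, so it must be E.
(r4,c5): row 4 has {A,C,E}; column 5 has {A,B,F}, so it must be D.
(r5,c4): row 5 has {D}; column 4 has {B,C,D,E,F}, so it must be A.
(r6,c2): row 6 has {A,B,F}; column 2 has {C,E}, so it must be D.
(r6,c6): row 6 has {A,B,D,F}; column 6 has {A,C,D,F}, so it must be E.
(r2,c2): row 2 has {B,C,F}; column 2 has {C,D,E}, so it must be A.
(r2,c5): row 2 has {A,B,C,F}; column 5 has {A,B,D,F}, so it must be E.
(r3,c3): row 3 has {B,C,D,E,F}; column 3 has {B}, so it must be A.
(r4,c3): row 4 has {A,C,D,E}; column 3 has {A,B}, so it must be F.
(r5,c5): row 5 has {A,D}; column 5 has {A,B,D,E,F}, so it must be C.
(r5,c6): row 5 has {A,C,D}; column 6 has {A,C,D,E,F}, so it must be B.
(r6,c3): row 6 has {A,B,D,E,F}; column 3 has {A,B,F}, so it must be C.
(r2,c3): row 2 has {A,B,C,E,F}; column 3 has {A,B,C,F}, so it must be D.

D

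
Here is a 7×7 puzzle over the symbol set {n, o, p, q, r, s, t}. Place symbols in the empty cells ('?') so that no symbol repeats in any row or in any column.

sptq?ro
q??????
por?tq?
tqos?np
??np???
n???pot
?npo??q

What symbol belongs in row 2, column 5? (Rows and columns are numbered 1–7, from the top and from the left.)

o

Cell (r1,c5): row 1 has {o,p,q,r,s,t}; column 5 has {p,t} → n.
Cell (r2,c3): row 2 has {q}; column 3 has {n,o,p,r,t} → s.
Cell (r3,c4): row 3 has {o,p,q,r,t}; column 4 has {o,p,q,s} → n.
Cell (r3,c7): row 3 has {n,o,p,q,r,t}; column 7 has {o,p,q,t} → s.
Cell (r4,c5): row 4 has {n,o,p,q,s,t}; column 5 has {n,p,t} → r.
Cell (r5,c7): row 5 has {n,p}; column 7 has {o,p,q,s,t} → r.
Cell (r6,c3): row 6 has {n,o,p,t}; column 3 has {n,o,p,r,s,t} → q.
Cell (r6,c4): row 6 has {n,o,p,q,t}; column 4 has {n,o,p,q,s} → r.
Cell (r7,c1): row 7 has {n,o,p,q}; column 1 has {n,p,q,s,t} → r.
Cell (r7,c5): row 7 has {n,o,p,q,r}; column 5 has {n,p,r,t} → s.
Cell (r7,c6): row 7 has {n,o,p,q,r,s}; column 6 has {n,o,q,r} → t.
Cell (r2,c4): row 2 has {q,s}; column 4 has {n,o,p,q,r,s} → t.
Cell (r2,c5): row 2 has {q,s,t}; column 5 has {n,p,r,s,t} → o.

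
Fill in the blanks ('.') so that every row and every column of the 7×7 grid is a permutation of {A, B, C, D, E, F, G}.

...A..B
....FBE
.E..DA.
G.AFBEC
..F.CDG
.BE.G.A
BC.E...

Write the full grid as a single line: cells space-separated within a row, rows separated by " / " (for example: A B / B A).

D F C A E G B / A G D C F B E / C E B G D A F / G D A F B E C / E A F B C D G / F B E D G C A / B C G E A F D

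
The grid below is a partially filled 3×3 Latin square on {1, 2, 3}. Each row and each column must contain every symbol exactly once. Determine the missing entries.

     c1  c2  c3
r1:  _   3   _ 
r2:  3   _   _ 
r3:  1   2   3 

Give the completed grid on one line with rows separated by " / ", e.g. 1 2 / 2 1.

(r1,c1) = 2
(r1,c3) = 1
(r2,c2) = 1
(r2,c3) = 2

2 3 1 / 3 1 2 / 1 2 3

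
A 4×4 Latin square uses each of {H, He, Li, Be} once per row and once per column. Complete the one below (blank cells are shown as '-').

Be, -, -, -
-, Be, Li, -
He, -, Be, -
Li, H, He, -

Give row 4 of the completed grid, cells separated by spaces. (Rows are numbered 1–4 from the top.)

Li H He Be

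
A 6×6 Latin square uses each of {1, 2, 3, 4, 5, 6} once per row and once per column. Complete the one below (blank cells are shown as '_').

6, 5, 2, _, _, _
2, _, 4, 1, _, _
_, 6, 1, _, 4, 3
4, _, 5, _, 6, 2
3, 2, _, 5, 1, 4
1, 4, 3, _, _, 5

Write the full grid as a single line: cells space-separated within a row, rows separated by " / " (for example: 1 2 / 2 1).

6 5 2 4 3 1 / 2 3 4 1 5 6 / 5 6 1 2 4 3 / 4 1 5 3 6 2 / 3 2 6 5 1 4 / 1 4 3 6 2 5

At row 1, column 5: row 1 has {2,5,6}; column 5 has {1,4,6}; that leaves 3.
At row 1, column 6: row 1 has {2,3,5,6}; column 6 has {2,3,4,5}; that leaves 1.
At row 2, column 2: row 2 has {1,2,4}; column 2 has {2,4,5,6}; that leaves 3.
At row 2, column 5: row 2 has {1,2,3,4}; column 5 has {1,3,4,6}; that leaves 5.
At row 2, column 6: row 2 has {1,2,3,4,5}; column 6 has {1,2,3,4,5}; that leaves 6.
At row 3, column 1: row 3 has {1,3,4,6}; column 1 has {1,2,3,4,6}; that leaves 5.
At row 3, column 4: row 3 has {1,3,4,5,6}; column 4 has {1,5}; that leaves 2.
At row 4, column 2: row 4 has {2,4,5,6}; column 2 has {2,3,4,5,6}; that leaves 1.
At row 4, column 4: row 4 has {1,2,4,5,6}; column 4 has {1,2,5}; that leaves 3.
At row 5, column 3: row 5 has {1,2,3,4,5}; column 3 has {1,2,3,4,5}; that leaves 6.
At row 6, column 4: row 6 has {1,3,4,5}; column 4 has {1,2,3,5}; that leaves 6.
At row 6, column 5: row 6 has {1,3,4,5,6}; column 5 has {1,3,4,5,6}; that leaves 2.
At row 1, column 4: row 1 has {1,2,3,5,6}; column 4 has {1,2,3,5,6}; that leaves 4.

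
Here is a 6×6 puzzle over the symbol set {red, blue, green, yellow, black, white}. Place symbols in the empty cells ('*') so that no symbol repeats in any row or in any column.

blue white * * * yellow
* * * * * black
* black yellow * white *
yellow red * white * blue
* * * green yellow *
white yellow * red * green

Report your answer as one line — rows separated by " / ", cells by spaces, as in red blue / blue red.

row 1 has {blue,yellow,white}; column 4 has {red,green,white} — only black is left for (r1,c4).
row 3 has {yellow,black,white}; column 4 has {red,green,black,white} — only blue is left for (r3,c4).
row 3 has {blue,yellow,black,white}; column 6 has {blue,green,yellow,black} — only red is left for (r3,c6).
row 5 has {green,yellow}; column 2 has {red,yellow,black,white} — only blue is left for (r5,c2).
row 5 has {blue,green,yellow}; column 6 has {red,blue,green,yellow,black} — only white is left for (r5,c6).
row 2 has {black}; column 2 has {red,blue,yellow,black,white} — only green is left for (r2,c2).
row 2 has {green,black}; column 4 has {red,blue,green,black,white} — only yellow is left for (r2,c4).
row 3 has {red,blue,yellow,black,white}; column 1 has {blue,yellow,white} — only green is left for (r3,c1).
row 2 has {green,yellow,black}; column 1 has {blue,green,yellow,white} — only red is left for (r2,c1).
row 2 has {red,green,yellow,black}; column 5 has {yellow,white} — only blue is left for (r2,c5).
row 5 has {blue,green,yellow,white}; column 1 has {red,blue,green,yellow,white} — only black is left for (r5,c1).
row 5 has {blue,green,yellow,black,white}; column 3 has {yellow} — only red is left for (r5,c3).
row 6 has {red,green,yellow,white}; column 5 has {blue,yellow,white} — only black is left for (r6,c5).
row 1 has {blue,yellow,black,white}; column 3 has {red,yellow} — only green is left for (r1,c3).
row 1 has {blue,green,yellow,black,white}; column 5 has {blue,yellow,black,white} — only red is left for (r1,c5).
row 2 has {red,blue,green,yellow,black}; column 3 has {red,green,yellow} — only white is left for (r2,c3).
row 4 has {red,blue,yellow,white}; column 3 has {red,green,yellow,white} — only black is left for (r4,c3).
row 4 has {red,blue,yellow,black,white}; column 5 has {red,blue,yellow,black,white} — only green is left for (r4,c5).
row 6 has {red,green,yellow,black,white}; column 3 has {red,green,yellow,black,white} — only blue is left for (r6,c3).

blue white green black red yellow / red green white yellow blue black / green black yellow blue white red / yellow red black white green blue / black blue red green yellow white / white yellow blue red black green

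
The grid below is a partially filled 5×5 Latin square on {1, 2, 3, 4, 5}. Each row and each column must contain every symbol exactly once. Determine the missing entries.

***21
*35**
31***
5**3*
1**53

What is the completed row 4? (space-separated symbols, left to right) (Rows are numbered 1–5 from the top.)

5 4 1 3 2

(r1,c1) = 4
(r1,c2) = 5
(r1,c3) = 3
(r2,c1) = 2
(r2,c5) = 4
(r3,c4) = 4
(r4,c5) = 2
(r2,c4) = 1
(r3,c3) = 2
(r3,c5) = 5
(r4,c2) = 4
(r4,c3) = 1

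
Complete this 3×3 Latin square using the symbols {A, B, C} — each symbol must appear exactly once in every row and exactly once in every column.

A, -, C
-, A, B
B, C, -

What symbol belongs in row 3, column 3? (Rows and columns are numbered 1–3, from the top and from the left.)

A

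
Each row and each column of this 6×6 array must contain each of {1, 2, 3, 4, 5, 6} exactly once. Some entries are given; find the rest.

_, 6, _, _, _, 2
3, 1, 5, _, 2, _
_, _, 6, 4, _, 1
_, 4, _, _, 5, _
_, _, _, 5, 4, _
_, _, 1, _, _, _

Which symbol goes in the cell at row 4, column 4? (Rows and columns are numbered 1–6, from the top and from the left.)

1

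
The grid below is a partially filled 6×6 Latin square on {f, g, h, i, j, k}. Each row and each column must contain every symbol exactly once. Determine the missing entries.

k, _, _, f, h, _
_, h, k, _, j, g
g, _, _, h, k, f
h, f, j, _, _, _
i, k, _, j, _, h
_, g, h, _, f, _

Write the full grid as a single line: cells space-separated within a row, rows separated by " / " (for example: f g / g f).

Cell (r2,c1): row 2 has {g,h,j,k}; column 1 has {g,h,i,k} → f.
Cell (r2,c4): row 2 has {f,g,h,j,k}; column 4 has {f,h,j} → i.
Cell (r3,c3): row 3 has {f,g,h,k}; column 3 has {h,j,k} → i.
Cell (r5,c5): row 5 has {h,i,j,k}; column 5 has {f,h,j,k} → g.
Cell (r6,c1): row 6 has {f,g,h}; column 1 has {f,g,h,i,k} → j.
Cell (r6,c4): row 6 has {f,g,h,j}; column 4 has {f,h,i,j} → k.
Cell (r6,c6): row 6 has {f,g,h,j,k}; column 6 has {f,g,h} → i.
Cell (r1,c3): row 1 has {f,h,k}; column 3 has {h,i,j,k} → g.
Cell (r1,c6): row 1 has {f,g,h,k}; column 6 has {f,g,h,i} → j.
Cell (r3,c2): row 3 has {f,g,h,i,k}; column 2 has {f,g,h,k} → j.
Cell (r4,c4): row 4 has {f,h,j}; column 4 has {f,h,i,j,k} → g.
Cell (r4,c5): row 4 has {f,g,h,j}; column 5 has {f,g,h,j,k} → i.
Cell (r4,c6): row 4 has {f,g,h,i,j}; column 6 has {f,g,h,i,j} → k.
Cell (r5,c3): row 5 has {g,h,i,j,k}; column 3 has {g,h,i,j,k} → f.
Cell (r1,c2): row 1 has {f,g,h,j,k}; column 2 has {f,g,h,j,k} → i.

k i g f h j / f h k i j g / g j i h k f / h f j g i k / i k f j g h / j g h k f i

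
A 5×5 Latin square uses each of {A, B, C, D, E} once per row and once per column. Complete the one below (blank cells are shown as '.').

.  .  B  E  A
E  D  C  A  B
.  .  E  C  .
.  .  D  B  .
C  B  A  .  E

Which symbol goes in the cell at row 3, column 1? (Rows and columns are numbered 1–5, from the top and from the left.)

B

Cell (r1,c1): row 1 has {A,B,E}; column 1 has {C,E} → D.
Cell (r1,c2): row 1 has {A,B,D,E}; column 2 has {B,D} → C.
Cell (r3,c2): row 3 has {C,E}; column 2 has {B,C,D} → A.
Cell (r3,c5): row 3 has {A,C,E}; column 5 has {A,B,E} → D.
Cell (r4,c1): row 4 has {B,D}; column 1 has {C,D,E} → A.
Cell (r4,c2): row 4 has {A,B,D}; column 2 has {A,B,C,D} → E.
Cell (r4,c5): row 4 has {A,B,D,E}; column 5 has {A,B,D,E} → C.
Cell (r5,c4): row 5 has {A,B,C,E}; column 4 has {A,B,C,E} → D.
Cell (r3,c1): row 3 has {A,C,D,E}; column 1 has {A,C,D,E} → B.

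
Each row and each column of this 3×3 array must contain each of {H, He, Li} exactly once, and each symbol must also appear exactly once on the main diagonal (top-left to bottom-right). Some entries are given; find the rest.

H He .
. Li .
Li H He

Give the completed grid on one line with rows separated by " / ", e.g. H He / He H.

(r1,c3) = Li
(r2,c1) = He
(r2,c3) = H

H He Li / He Li H / Li H He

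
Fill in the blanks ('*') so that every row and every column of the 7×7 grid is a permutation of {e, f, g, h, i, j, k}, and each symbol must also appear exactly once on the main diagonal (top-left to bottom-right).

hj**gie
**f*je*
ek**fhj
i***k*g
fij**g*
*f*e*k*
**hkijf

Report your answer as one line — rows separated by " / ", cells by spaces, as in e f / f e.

h j k f g i e / k g f i j e h / e k i g f h j / i h e j k f g / f i j h e g k / j f g e h k i / g e h k i j f

(r1,c3) = k
(r1,c4) = f
(r2,c2) = g
(r3,c3) = i
(r3,c4) = g
(r4,c3) = e
(r4,c4) = j
(r4,c6) = f
(r5,c4) = h
(r5,c5) = e
(r5,c7) = k
(r6,c3) = g
(r6,c5) = h
(r6,c7) = i
(r7,c1) = g
(r7,c2) = e
(r2,c1) = k
(r2,c4) = i
(r2,c7) = h
(r4,c2) = h
(r6,c1) = j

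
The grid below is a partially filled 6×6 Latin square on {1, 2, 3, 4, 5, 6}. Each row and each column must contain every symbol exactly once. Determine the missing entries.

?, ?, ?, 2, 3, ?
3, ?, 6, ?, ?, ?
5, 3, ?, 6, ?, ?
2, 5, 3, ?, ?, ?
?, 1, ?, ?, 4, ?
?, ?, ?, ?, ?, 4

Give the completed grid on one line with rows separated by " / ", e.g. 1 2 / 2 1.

Cell (r5,c1): row 5 has {1,4}; column 1 has {2,3,5} → 6.
Cell (r6,c1): row 6 has {4}; column 1 has {2,3,5,6} → 1.
Cell (r1,c1): row 1 has {2,3}; column 1 has {1,2,3,5,6} → 4.
Cell (r1,c2): row 1 has {2,3,4}; column 2 has {1,3,5} → 6.
Cell (r6,c2): row 6 has {1,4}; column 2 has {1,3,5,6} → 2.
Cell (r6,c3): row 6 has {1,2,4}; column 3 has {3,6} → 5.
Cell (r6,c4): row 6 has {1,2,4,5}; column 4 has {2,6} → 3.
Cell (r6,c5): row 6 has {1,2,3,4,5}; column 5 has {3,4} → 6.
Cell (r1,c3): row 1 has {2,3,4,6}; column 3 has {3,5,6} → 1.
Cell (r1,c6): row 1 has {1,2,3,4,6}; column 6 has {4} → 5.
Cell (r2,c2): row 2 has {3,6}; column 2 has {1,2,3,5,6} → 4.
Cell (r4,c5): row 4 has {2,3,5}; column 5 has {3,4,6} → 1.
Cell (r4,c6): row 4 has {1,2,3,5}; column 6 has {4,5} → 6.
Cell (r5,c3): row 5 has {1,4,6}; column 3 has {1,3,5,6} → 2.
Cell (r5,c4): row 5 has {1,2,4,6}; column 4 has {2,3,6} → 5.
Cell (r5,c6): row 5 has {1,2,4,5,6}; column 6 has {4,5,6} → 3.
Cell (r2,c4): row 2 has {3,4,6}; column 4 has {2,3,5,6} → 1.
Cell (r2,c6): row 2 has {1,3,4,6}; column 6 has {3,4,5,6} → 2.
Cell (r3,c3): row 3 has {3,5,6}; column 3 has {1,2,3,5,6} → 4.
Cell (r3,c5): row 3 has {3,4,5,6}; column 5 has {1,3,4,6} → 2.
Cell (r3,c6): row 3 has {2,3,4,5,6}; column 6 has {2,3,4,5,6} → 1.
Cell (r4,c4): row 4 has {1,2,3,5,6}; column 4 has {1,2,3,5,6} → 4.
Cell (r2,c5): row 2 has {1,2,3,4,6}; column 5 has {1,2,3,4,6} → 5.

4 6 1 2 3 5 / 3 4 6 1 5 2 / 5 3 4 6 2 1 / 2 5 3 4 1 6 / 6 1 2 5 4 3 / 1 2 5 3 6 4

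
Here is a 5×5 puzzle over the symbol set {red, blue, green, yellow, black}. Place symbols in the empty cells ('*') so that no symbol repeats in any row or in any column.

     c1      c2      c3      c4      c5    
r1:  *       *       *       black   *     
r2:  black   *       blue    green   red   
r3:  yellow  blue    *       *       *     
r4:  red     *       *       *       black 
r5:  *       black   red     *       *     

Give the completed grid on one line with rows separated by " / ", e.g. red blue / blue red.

(r2,c2) = yellow
(r3,c4) = red
(r3,c5) = green
(r4,c2) = green
(r4,c3) = yellow
(r4,c4) = blue
(r5,c4) = yellow
(r5,c5) = blue
(r1,c2) = red
(r1,c3) = green
(r1,c5) = yellow
(r3,c3) = black
(r5,c1) = green
(r1,c1) = blue

blue red green black yellow / black yellow blue green red / yellow blue black red green / red green yellow blue black / green black red yellow blue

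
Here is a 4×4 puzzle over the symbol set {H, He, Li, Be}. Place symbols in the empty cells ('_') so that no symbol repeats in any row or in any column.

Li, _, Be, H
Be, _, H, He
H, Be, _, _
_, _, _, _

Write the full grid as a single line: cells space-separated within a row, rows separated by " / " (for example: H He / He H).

(r1,c2): row 1 has {H,Li,Be}; column 2 has {Be}, so it must be He.
(r2,c2): row 2 has {H,He,Be}; column 2 has {He,Be}, so it must be Li.
(r3,c4): row 3 has {H,Be}; column 4 has {H,He}, so it must be Li.
(r4,c1): row 4 is empty so far; column 1 has {H,Li,Be}, so it must be He.
(r4,c2): row 4 has {He}; column 2 has {He,Li,Be}, so it must be H.
(r4,c3): row 4 has {H,He}; column 3 has {H,Be}, so it must be Li.
(r4,c4): row 4 has {H,He,Li}; column 4 has {H,He,Li}, so it must be Be.
(r3,c3): row 3 has {H,Li,Be}; column 3 has {H,Li,Be}, so it must be He.

Li He Be H / Be Li H He / H Be He Li / He H Li Be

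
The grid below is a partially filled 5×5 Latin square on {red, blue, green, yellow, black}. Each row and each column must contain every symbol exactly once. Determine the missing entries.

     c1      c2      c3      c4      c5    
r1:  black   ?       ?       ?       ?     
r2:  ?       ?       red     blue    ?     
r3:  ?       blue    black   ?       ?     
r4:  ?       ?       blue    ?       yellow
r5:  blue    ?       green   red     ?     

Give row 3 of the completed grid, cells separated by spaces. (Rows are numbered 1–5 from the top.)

green blue black yellow red

(r1,c3) = yellow
(r1,c4) = green
(r3,c4) = yellow
(r4,c4) = black
(r5,c5) = black
(r1,c2) = red
(r1,c5) = blue
(r2,c5) = green
(r3,c5) = red
(r4,c2) = green
(r5,c2) = yellow
(r2,c1) = yellow
(r2,c2) = black
(r3,c1) = green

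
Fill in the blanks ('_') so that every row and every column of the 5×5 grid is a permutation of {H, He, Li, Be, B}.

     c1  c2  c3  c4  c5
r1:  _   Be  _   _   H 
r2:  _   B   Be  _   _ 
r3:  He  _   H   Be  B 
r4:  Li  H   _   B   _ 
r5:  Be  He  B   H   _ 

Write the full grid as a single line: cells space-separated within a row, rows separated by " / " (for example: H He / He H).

(r1,c1): row 1 has {H,Be}; column 1 has {He,Li,Be}, so it must be B.
(r2,c1): row 2 has {Be,B}; column 1 has {He,Li,Be,B}, so it must be H.
(r3,c2): row 3 has {H,He,Be,B}; column 2 has {H,He,Be,B}, so it must be Li.
(r4,c3): row 4 has {H,Li,B}; column 3 has {H,Be,B}, so it must be He.
(r4,c5): row 4 has {H,He,Li,B}; column 5 has {H,B}, so it must be Be.
(r5,c5): row 5 has {H,He,Be,B}; column 5 has {H,Be,B}, so it must be Li.
(r1,c3): row 1 has {H,Be,B}; column 3 has {H,He,Be,B}, so it must be Li.
(r1,c4): row 1 has {H,Li,Be,B}; column 4 has {H,Be,B}, so it must be He.
(r2,c4): row 2 has {H,Be,B}; column 4 has {H,He,Be,B}, so it must be Li.
(r2,c5): row 2 has {H,Li,Be,B}; column 5 has {H,Li,Be,B}, so it must be He.

B Be Li He H / H B Be Li He / He Li H Be B / Li H He B Be / Be He B H Li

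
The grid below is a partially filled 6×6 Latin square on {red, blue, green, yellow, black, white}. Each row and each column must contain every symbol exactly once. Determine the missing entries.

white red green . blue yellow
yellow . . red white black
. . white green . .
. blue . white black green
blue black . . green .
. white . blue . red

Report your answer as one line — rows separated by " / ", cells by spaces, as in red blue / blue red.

white red green black blue yellow / yellow green blue red white black / black yellow white green red blue / red blue yellow white black green / blue black red yellow green white / green white black blue yellow red

(r1,c4) = black
(r2,c2) = green
(r2,c3) = blue
(r3,c2) = yellow
(r3,c5) = red
(r3,c6) = blue
(r4,c1) = red
(r4,c3) = yellow
(r5,c3) = red
(r5,c4) = yellow
(r5,c6) = white
(r6,c3) = black
(r6,c5) = yellow
(r3,c1) = black
(r6,c1) = green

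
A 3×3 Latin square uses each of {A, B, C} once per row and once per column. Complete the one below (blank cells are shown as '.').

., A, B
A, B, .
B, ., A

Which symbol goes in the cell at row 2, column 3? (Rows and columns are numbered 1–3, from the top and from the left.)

C

row 1 has {A,B}; column 1 has {A,B} — only C is left for (r1,c1).
row 2 has {A,B}; column 3 has {A,B} — only C is left for (r2,c3).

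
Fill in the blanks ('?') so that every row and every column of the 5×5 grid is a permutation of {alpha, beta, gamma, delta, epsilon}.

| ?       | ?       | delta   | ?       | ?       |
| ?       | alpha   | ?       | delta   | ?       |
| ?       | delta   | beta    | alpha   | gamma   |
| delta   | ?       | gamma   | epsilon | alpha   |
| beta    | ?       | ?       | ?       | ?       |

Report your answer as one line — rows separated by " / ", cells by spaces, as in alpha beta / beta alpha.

Cell (r2,c3): row 2 has {alpha,delta}; column 3 has {beta,gamma,delta} → epsilon.
Cell (r2,c5): row 2 has {alpha,delta,epsilon}; column 5 has {alpha,gamma} → beta.
Cell (r3,c1): row 3 has {alpha,beta,gamma,delta}; column 1 has {beta,delta} → epsilon.
Cell (r4,c2): row 4 has {alpha,gamma,delta,epsilon}; column 2 has {alpha,delta} → beta.
Cell (r5,c3): row 5 has {beta}; column 3 has {beta,gamma,delta,epsilon} → alpha.
Cell (r5,c4): row 5 has {alpha,beta}; column 4 has {alpha,delta,epsilon} → gamma.
Cell (r1,c4): row 1 has {delta}; column 4 has {alpha,gamma,delta,epsilon} → beta.
Cell (r1,c5): row 1 has {beta,delta}; column 5 has {alpha,beta,gamma} → epsilon.
Cell (r2,c1): row 2 has {alpha,beta,delta,epsilon}; column 1 has {beta,delta,epsilon} → gamma.
Cell (r5,c2): row 5 has {alpha,beta,gamma}; column 2 has {alpha,beta,delta} → epsilon.
Cell (r5,c5): row 5 has {alpha,beta,gamma,epsilon}; column 5 has {alpha,beta,gamma,epsilon} → delta.
Cell (r1,c1): row 1 has {beta,delta,epsilon}; column 1 has {beta,gamma,delta,epsilon} → alpha.
Cell (r1,c2): row 1 has {alpha,beta,delta,epsilon}; column 2 has {alpha,beta,delta,epsilon} → gamma.

alpha gamma delta beta epsilon / gamma alpha epsilon delta beta / epsilon delta beta alpha gamma / delta beta gamma epsilon alpha / beta epsilon alpha gamma delta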